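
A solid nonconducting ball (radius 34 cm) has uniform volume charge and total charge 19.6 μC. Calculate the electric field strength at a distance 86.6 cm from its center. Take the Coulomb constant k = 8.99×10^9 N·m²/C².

Use a concentric Gaussian sphere at r = 86.6 cm (r > R, so the entire charge is enclosed).
Q_enc = 19.6 μC = 1.96×10^-5 C.
Since E is radial and uniform over the Gaussian sphere, Φ = E·4πr² = Q_enc/ε₀.
E = k|Q_enc|/r² = (8.99×10^9)(1.96×10^-5)/(0.866)² = 2.35e5 N/C.

2.35×10^5 N/C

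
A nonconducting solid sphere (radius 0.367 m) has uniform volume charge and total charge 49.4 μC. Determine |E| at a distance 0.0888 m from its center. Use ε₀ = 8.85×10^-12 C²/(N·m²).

7.98e5 N/C

Symmetry ⇒ E = E(r) r̂. Gaussian sphere of radius r = 0.0888 m (r < R).
For a uniform sphere the enclosed fraction is (r/R)³, so Q_enc = (49.4 μC)(0.0888/0.367)³ = 6.998e-7 C.
Since E is radial and uniform over the Gaussian sphere, Φ = E·4πr² = Q_enc/ε₀.
E = |Q_enc|/(4πε₀r²) = (6.998e-7)/(4π·8.85×10^-12·(0.0888)²) = 7.98×10^5 N/C.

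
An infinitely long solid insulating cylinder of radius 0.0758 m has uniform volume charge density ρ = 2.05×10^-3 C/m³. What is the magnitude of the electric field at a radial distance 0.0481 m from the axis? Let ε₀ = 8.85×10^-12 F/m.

E ≈ 5.57×10^6 V/m

Coaxial Gaussian cylinder, radius r = 0.0481 m, length L (r < R).
Enclosed charge per unit length: λ_enc = ρ·πr² = (2.05×10^-3)π(0.0481)² = 1.49×10^-5 C/m.
By Gauss's law (flux through the curved wall only), E·2πrL = λ_enc L/ε₀.
E = |λ_enc|/(2πε₀r) = (1.49×10^-5)/(2π·8.85×10^-12·0.0481) = 5.57×10^6 N/C.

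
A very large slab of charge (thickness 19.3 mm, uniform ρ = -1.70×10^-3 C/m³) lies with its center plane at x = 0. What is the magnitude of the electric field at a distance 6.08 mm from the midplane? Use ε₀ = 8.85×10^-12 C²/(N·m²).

By symmetry E is perpendicular to the slab. A Gaussian pillbox from −6.08 mm to +6.08 mm (face area A) lies entirely within the slab.
Q_enc = ρ·(2x)·A and flux = 2EA, so 2EA = 2ρxA/ε₀ ⇒ E = |ρ|x/ε₀.
E = (1.70×10^-3)(0.00608)/(8.85×10^-12) = 1.17×10^6 N/C.

E = 1.17×10^6 V/m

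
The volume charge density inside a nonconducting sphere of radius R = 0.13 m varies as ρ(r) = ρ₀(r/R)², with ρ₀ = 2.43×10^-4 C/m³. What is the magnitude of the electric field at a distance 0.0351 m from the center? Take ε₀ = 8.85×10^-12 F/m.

By spherical symmetry E is radial; choose a Gaussian sphere of radius r = 0.0351 m (r < R).
Integrate the density: Q_enc = 4π ∫₀^r ρ₀(r'/R)^2 r'² dr' = 4πρ₀ r^5/(5·R²) = 1.925e-9 C.
Applying ∮E·dA = Q_enc/ε₀ with Φ = E(4πr²):
E = |Q_enc|/(4πε₀r²) = (1.925×10^-9)/(4π·8.85×10^-12·(0.0351)²) = 1.41×10^4 N/C.

1.41e4 N/C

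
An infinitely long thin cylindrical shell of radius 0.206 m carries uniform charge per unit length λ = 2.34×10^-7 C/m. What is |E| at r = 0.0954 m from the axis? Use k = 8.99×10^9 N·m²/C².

Choose a coaxial cylinder of radius r = 0.0954 m (arbitrary length L) as the Gaussian surface (r < 0.206 m, inside the shell).
All the surface charge lies outside this cylinder: Q_enc = 0, hence E = 0.

E = 0 (no enclosed charge)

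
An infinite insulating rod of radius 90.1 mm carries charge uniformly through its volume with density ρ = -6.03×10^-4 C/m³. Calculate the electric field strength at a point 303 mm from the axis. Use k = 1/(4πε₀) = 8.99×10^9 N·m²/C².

Choose a coaxial cylinder of radius r = 303 mm (arbitrary length L) as the Gaussian surface (r > 90.1 mm, full cross-section enclosed).
λ_enc = ρ·πR² = (-6.03×10^-4)π(0.0901)² = -1.538×10^-5 C/m.
Gauss's law: E·2πrL = λ_enc L/ε₀.
E = 2k|λ_enc|/r = 2(8.99×10^9)(1.538e-5)/(0.303) = 9.13×10^5 N/C.

9.13×10^5 N/C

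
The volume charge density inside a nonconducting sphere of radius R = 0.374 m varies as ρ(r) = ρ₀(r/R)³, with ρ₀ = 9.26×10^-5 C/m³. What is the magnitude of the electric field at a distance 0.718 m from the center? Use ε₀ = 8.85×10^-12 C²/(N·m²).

Take a concentric spherical Gaussian surface of radius r = 0.718 m (r > R, all charge enclosed).
Q_enc = 4π ∫₀^R ρ₀(r'/R)^3 r'² dr' = 4πρ₀R³/6 = 1.015e-5 C.
By Gauss's law, ∮E·dA = E·4πr² = Q_enc/ε₀.
E = |Q_enc|/(4πε₀r²) = (1.015e-5)/(4π·8.85×10^-12·(0.718)²) = 1.77×10^5 N/C.

E ≈ 1.77×10^5 N/C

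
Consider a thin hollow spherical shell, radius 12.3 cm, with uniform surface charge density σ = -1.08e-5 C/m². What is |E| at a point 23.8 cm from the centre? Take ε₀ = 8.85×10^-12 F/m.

E = 3.26e5 N/C

Use a concentric Gaussian sphere at r = 23.8 cm (r > 12.3 cm).
The entire shell is enclosed: Q_enc = σ·4πR² = (-1.08e-5)·4π·(0.123)² = -2.053e-6 C.
Gauss's law: E·4πr² = Q_enc/ε₀.
E = |Q_enc|/(4πε₀r²) = (2.053×10^-6)/(4π·8.85×10^-12·(0.238)²) = 3.26e5 N/C.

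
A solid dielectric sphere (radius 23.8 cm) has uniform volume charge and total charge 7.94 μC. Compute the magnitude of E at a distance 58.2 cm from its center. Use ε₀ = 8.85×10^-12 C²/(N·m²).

Take a concentric spherical Gaussian surface of radius r = 58.2 cm (r > R, so the entire charge is enclosed).
Q_enc = 7.94 μC = 7.94e-6 C.
Since E is radial and uniform over the Gaussian sphere, Φ = E·4πr² = Q_enc/ε₀.
E = |Q_enc|/(4πε₀r²) = (7.94×10^-6)/(4π·8.85×10^-12·(0.582)²) = 2.11e5 N/C.

2.11×10^5 N/C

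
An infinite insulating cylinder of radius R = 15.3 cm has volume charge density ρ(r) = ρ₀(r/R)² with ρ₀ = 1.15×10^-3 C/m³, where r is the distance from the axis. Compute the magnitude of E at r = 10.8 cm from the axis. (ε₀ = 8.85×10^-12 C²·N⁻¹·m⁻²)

Take a coaxial cylindrical Gaussian surface of radius r = 10.8 cm and length L (r < R).
λ_enc = ∫₀^r ρ(r')·2πr' dr' = (2πρ₀/R²)·r^4/4 = 1.05e-5 C/m.
By Gauss's law (flux through the curved wall only), E·2πrL = λ_enc L/ε₀.
E = |λ_enc|/(2πε₀r) = (1.05×10^-5)/(2π·8.85×10^-12·0.108) = 1.75e6 N/C.

E = 1.75×10^6 N/C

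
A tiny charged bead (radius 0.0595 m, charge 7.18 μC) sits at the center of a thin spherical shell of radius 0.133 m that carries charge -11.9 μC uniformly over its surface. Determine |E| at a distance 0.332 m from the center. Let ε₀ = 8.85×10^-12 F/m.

|E| = 3.85×10^5 N/C

Use a concentric Gaussian sphere at r = 0.332 m (r > 0.133 m, enclosing both).
Q_enc = (7.18 μC) + (-11.9 μC) = -4.72e-6 C.
Since E is radial and uniform over the Gaussian sphere, Φ = E·4πr² = Q_enc/ε₀.
E = |Q_enc|/(4πε₀r²) = (4.72×10^-6)/(4π·8.85×10^-12·(0.332)²) = 3.85e5 N/C.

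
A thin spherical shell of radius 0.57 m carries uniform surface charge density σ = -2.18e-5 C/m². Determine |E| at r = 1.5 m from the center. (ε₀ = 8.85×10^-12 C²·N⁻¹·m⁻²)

Symmetry ⇒ E = E(r) r̂. Gaussian sphere of radius r = 1.5 m (r > 0.57 m).
The entire shell is enclosed: Q_enc = σ·4πR² = (-2.18×10^-5)·4π·(0.57)² = -8.901×10^-5 C.
Applying ∮E·dA = Q_enc/ε₀ with Φ = E(4πr²):
E = |Q_enc|/(4πε₀r²) = (8.901×10^-5)/(4π·8.85×10^-12·(1.5)²) = 3.56e5 N/C.

|E| ≈ 3.56e5 N/C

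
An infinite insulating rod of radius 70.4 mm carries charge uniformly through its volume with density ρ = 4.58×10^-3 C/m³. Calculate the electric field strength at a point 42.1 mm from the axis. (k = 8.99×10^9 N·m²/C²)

Coaxial Gaussian cylinder, radius r = 42.1 mm, length L (r < R).
Charge inside radius r per length L is ρ·πr²·L, so λ_enc = ρπr² = 2.55e-5 C/m.
Since E is radial and uniform over the curved surface, Φ = E·2πrL = Q_enc/ε₀ = λ_enc L/ε₀.
E = 2k|λ_enc|/r = 2(8.99×10^9)(2.55×10^-5)/(0.0421) = 1.09e7 N/C.

|E| ≈ 1.09e7 V/m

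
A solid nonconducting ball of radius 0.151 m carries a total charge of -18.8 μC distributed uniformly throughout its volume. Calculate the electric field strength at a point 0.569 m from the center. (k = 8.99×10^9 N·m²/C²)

Use a concentric Gaussian sphere at r = 0.569 m (r > R, so the entire charge is enclosed).
Q_enc = -18.8 μC = -1.88×10^-5 C.
Gauss's law: E·4πr² = Q_enc/ε₀.
E = k|Q_enc|/r² = (8.99×10^9)(1.88×10^-5)/(0.569)² = 5.22e5 N/C.

5.22e5 V/m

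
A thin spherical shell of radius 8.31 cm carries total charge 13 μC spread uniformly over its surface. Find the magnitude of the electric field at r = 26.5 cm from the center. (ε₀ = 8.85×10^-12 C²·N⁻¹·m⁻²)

Symmetry ⇒ E = E(r) r̂. Gaussian sphere of radius r = 26.5 cm (r > 8.31 cm).
The entire shell is enclosed: Q_enc = 1.30×10^-5 C.
By Gauss's law, ∮E·dA = E·4πr² = Q_enc/ε₀.
E = |Q_enc|/(4πε₀r²) = (1.30e-5)/(4π·8.85×10^-12·(0.265)²) = 1.66×10^6 N/C.

E ≈ 1.66×10^6 N/C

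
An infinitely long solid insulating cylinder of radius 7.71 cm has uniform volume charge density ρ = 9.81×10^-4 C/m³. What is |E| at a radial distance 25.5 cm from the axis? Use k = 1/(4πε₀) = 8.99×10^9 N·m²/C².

|E| = 1.29×10^6 N/C

By cylindrical symmetry E is radial; use a coaxial Gaussian cylinder of radius 25.5 cm and length L (r > 7.71 cm, full cross-section enclosed).
λ_enc = ρ·πR² = (9.81×10^-4)π(0.0771)² = 1.832×10^-5 C/m.
Since E is radial and uniform over the curved surface, Φ = E·2πrL = Q_enc/ε₀ = λ_enc L/ε₀.
E = 2k|λ_enc|/r = 2(8.99×10^9)(1.832×10^-5)/(0.255) = 1.29×10^6 N/C.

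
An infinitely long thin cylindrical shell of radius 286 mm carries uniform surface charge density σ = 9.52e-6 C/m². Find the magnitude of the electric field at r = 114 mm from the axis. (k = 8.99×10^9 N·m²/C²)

|E| = 0 N/C

Coaxial Gaussian cylinder, radius r = 114 mm, length L (r < 286 mm, inside the shell).
All the surface charge lies outside this cylinder: Q_enc = 0, hence E = 0.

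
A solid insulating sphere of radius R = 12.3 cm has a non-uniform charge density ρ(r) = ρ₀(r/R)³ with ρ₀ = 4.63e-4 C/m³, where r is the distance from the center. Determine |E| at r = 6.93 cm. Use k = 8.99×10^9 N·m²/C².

By spherical symmetry E is radial; choose a Gaussian sphere of radius r = 6.93 cm (r < R).
Q_enc = ∫₀^r ρ(r')·4πr'² dr' = (4πρ₀/R³) ∫₀^r r'^5 dr' = 4πρ₀ r^6/(6·R³) = 5.772×10^-8 C.
By Gauss's law, ∮E·dA = E·4πr² = Q_enc/ε₀.
E = k|Q_enc|/r² = (8.99×10^9)(5.772e-8)/(0.0693)² = 1.08×10^5 N/C.

|E| = 1.08e5 N/C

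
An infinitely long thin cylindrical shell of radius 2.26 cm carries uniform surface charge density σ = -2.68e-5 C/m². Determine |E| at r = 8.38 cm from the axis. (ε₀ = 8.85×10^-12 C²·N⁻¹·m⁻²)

Coaxial Gaussian cylinder, radius r = 8.38 cm, length L (r > 2.26 cm).
The whole shell is enclosed: λ_enc = σ·2πR = (-2.68×10^-5)·2π·(0.0226) = -3.806×10^-6 C/m.
Gauss's law: E·2πrL = λ_enc L/ε₀.
E = |λ_enc|/(2πε₀r) = (3.806×10^-6)/(2π·8.85×10^-12·0.0838) = 8.17×10^5 N/C.

E ≈ 8.17×10^5 N/C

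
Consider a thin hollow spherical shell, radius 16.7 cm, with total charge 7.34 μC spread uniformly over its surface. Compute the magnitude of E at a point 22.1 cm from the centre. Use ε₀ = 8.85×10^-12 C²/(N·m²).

|E| = 1.35×10^6 N/C

Use a concentric Gaussian sphere at r = 22.1 cm (r > 16.7 cm).
The entire shell is enclosed: Q_enc = 7.34×10^-6 C.
Gauss's law: E·4πr² = Q_enc/ε₀.
E = |Q_enc|/(4πε₀r²) = (7.34e-6)/(4π·8.85×10^-12·(0.221)²) = 1.35e6 N/C.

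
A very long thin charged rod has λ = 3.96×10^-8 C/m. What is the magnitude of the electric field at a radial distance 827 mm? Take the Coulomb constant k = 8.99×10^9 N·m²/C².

E = 861 N/C

Choose a coaxial cylinder of radius r = 827 mm (arbitrary length L) as the Gaussian surface.
Q_enc = λL, so λ_enc = 3.96×10^-8 C/m.
Applying ∮E·dA = Q_enc/ε₀ with the end caps contributing no flux:
E = 2k|λ_enc|/r = 2(8.99×10^9)(3.96e-8)/(0.827) = 861 N/C.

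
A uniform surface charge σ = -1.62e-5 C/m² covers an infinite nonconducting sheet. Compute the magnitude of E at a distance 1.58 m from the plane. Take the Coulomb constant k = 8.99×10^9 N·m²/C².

|E| ≈ 9.15×10^5 N/C

The symmetry is planar: E is normal to the sheet and the same magnitude on both sides. Take a pillbox straddling the sheet with end-cap area A.
Flux Φ = 2EA and Q_enc = σA, so 2EA = σA/ε₀ ⇒ E = |σ|/(2ε₀), independent of distance.
E = 2πk|σ| = 2π(8.99×10^9)(1.62×10^-5) = 9.15×10^5 N/C.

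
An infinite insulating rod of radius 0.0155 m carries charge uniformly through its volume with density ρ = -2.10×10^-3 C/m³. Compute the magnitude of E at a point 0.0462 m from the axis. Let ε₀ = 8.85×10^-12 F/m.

By cylindrical symmetry E is radial; use a coaxial Gaussian cylinder of radius 0.0462 m and length L (r > 0.0155 m, full cross-section enclosed).
λ_enc = ρ·πR² = (-2.10e-3)π(0.0155)² = -1.585×10^-6 C/m.
Since E is radial and uniform over the curved surface, Φ = E·2πrL = Q_enc/ε₀ = λ_enc L/ε₀.
E = |λ_enc|/(2πε₀r) = (1.585e-6)/(2π·8.85×10^-12·0.0462) = 6.17×10^5 N/C.

|E| = 6.17e5 N/C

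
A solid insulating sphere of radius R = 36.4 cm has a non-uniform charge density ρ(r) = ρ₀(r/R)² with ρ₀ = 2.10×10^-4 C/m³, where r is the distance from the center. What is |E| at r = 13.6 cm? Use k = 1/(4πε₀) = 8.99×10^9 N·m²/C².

|E| ≈ 9.01e4 V/m

Take a concentric spherical Gaussian surface of radius r = 13.6 cm (r < R).
Q_enc = ∫₀^r ρ(r')·4πr'² dr' = (4πρ₀/R²) ∫₀^r r'^4 dr' = 4πρ₀ r^5/(5·R²) = 1.853×10^-7 C.
Gauss's law: E·4πr² = Q_enc/ε₀.
E = k|Q_enc|/r² = (8.99×10^9)(1.853e-7)/(0.136)² = 9.01×10^4 N/C.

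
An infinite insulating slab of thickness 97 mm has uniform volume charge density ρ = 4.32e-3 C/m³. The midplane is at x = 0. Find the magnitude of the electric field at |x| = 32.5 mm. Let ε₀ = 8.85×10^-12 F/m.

By symmetry E is perpendicular to the slab. A Gaussian pillbox from −32.5 mm to +32.5 mm (face area A) lies entirely within the slab.
Q_enc = ρ·(2x)·A and flux = 2EA, so 2EA = 2ρxA/ε₀ ⇒ E = |ρ|x/ε₀.
E = (4.32×10^-3)(0.0325)/(8.85×10^-12) = 1.59×10^7 N/C.

1.59e7 N/C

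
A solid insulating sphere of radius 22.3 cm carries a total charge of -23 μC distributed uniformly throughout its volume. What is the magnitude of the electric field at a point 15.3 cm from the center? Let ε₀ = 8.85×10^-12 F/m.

E = 2.85e6 N/C

Use a concentric Gaussian sphere at r = 15.3 cm (r < R).
Only the charge within r is enclosed: Q_enc = Q·(r/R)³ = (-23 μC)·(15.3 cm/22.3 cm)³ = -7.428×10^-6 C.
Gauss's law: E·4πr² = Q_enc/ε₀.
E = |Q_enc|/(4πε₀r²) = (7.428e-6)/(4π·8.85×10^-12·(0.153)²) = 2.85×10^6 N/C.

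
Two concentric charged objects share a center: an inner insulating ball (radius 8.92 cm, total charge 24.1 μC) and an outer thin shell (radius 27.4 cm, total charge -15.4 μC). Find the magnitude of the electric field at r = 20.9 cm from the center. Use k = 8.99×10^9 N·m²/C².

4.96×10^6 N/C

Take a concentric spherical Gaussian surface of radius r = 20.9 cm (between the bodies, 8.92 cm < r < 27.4 cm).
The shell at 27.4 cm lies outside the Gaussian surface, so Q_enc = 24.1 μC = 2.41×10^-5 C.
Since E is radial and uniform over the Gaussian sphere, Φ = E·4πr² = Q_enc/ε₀.
E = k|Q_enc|/r² = (8.99×10^9)(2.41×10^-5)/(0.209)² = 4.96×10^6 N/C.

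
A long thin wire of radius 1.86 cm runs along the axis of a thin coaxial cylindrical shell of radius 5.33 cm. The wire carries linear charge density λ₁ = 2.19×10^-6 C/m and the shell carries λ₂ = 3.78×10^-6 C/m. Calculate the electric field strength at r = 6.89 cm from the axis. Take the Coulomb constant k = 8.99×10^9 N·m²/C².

E ≈ 1.56×10^6 N/C

Take a coaxial cylindrical Gaussian surface of radius r = 6.89 cm and length L (r > 5.33 cm, enclosing both).
λ_enc = λ₁ + λ₂ = (2.19×10^-6) + (3.78×10^-6) = 5.97×10^-6 C/m.
By Gauss's law (flux through the curved wall only), E·2πrL = λ_enc L/ε₀.
E = 2k|λ_enc|/r = 2(8.99×10^9)(5.97e-6)/(0.0689) = 1.56×10^6 N/C.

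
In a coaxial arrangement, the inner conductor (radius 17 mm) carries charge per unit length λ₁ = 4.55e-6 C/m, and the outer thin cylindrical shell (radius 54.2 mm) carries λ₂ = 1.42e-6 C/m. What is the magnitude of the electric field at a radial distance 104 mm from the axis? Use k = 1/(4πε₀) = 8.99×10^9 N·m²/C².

|E| ≈ 1.03×10^6 V/m

Choose a coaxial cylinder of radius r = 104 mm (arbitrary length L) as the Gaussian surface (r > 54.2 mm, enclosing both).
λ_enc = λ₁ + λ₂ = (4.55e-6) + (1.42×10^-6) = 5.97e-6 C/m.
Gauss's law: E·2πrL = λ_enc L/ε₀.
E = 2k|λ_enc|/r = 2(8.99×10^9)(5.97e-6)/(0.104) = 1.03e6 N/C.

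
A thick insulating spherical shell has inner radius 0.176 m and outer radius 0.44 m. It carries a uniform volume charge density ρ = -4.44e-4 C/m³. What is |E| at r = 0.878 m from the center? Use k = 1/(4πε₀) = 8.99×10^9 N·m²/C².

Take a concentric spherical Gaussian surface of radius r = 0.878 m (r > 0.44 m, enclosing the whole shell).
Q_enc = ρ·(4π/3)(b³ − a³) = (-4.44e-4)·(4π/3)·((0.44)³ − (0.176)³) = -1.483×10^-4 C.
Since E is radial and uniform over the Gaussian sphere, Φ = E·4πr² = Q_enc/ε₀.
E = k|Q_enc|/r² = (8.99×10^9)(1.483×10^-4)/(0.878)² = 1.73×10^6 N/C.

1.73e6 N/C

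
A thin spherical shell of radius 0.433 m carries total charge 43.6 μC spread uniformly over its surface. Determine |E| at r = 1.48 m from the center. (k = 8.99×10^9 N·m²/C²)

Use a concentric Gaussian sphere at r = 1.48 m (r > 0.433 m).
The entire shell is enclosed: Q_enc = 4.36×10^-5 C.
Since E is radial and uniform over the Gaussian sphere, Φ = E·4πr² = Q_enc/ε₀.
E = k|Q_enc|/r² = (8.99×10^9)(4.36×10^-5)/(1.48)² = 1.79e5 N/C.

|E| = 1.79e5 N/C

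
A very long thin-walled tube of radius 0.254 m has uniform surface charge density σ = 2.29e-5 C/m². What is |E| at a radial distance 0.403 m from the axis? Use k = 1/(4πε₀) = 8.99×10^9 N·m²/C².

E = 1.63×10^6 N/C

Choose a coaxial cylinder of radius r = 0.403 m (arbitrary length L) as the Gaussian surface (r > 0.254 m).
The whole shell is enclosed: λ_enc = σ·2πR = (2.29×10^-5)·2π·(0.254) = 3.655e-5 C/m.
By Gauss's law (flux through the curved wall only), E·2πrL = λ_enc L/ε₀.
E = 2k|λ_enc|/r = 2(8.99×10^9)(3.655×10^-5)/(0.403) = 1.63e6 N/C.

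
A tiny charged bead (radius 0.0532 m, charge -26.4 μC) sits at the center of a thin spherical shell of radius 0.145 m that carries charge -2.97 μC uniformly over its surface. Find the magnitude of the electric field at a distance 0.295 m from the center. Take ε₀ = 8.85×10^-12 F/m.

Symmetry ⇒ E = E(r) r̂. Gaussian sphere of radius r = 0.295 m (r > 0.145 m, enclosing both).
Q_enc = (-26.4 μC) + (-2.97 μC) = -2.937×10^-5 C.
By Gauss's law, ∮E·dA = E·4πr² = Q_enc/ε₀.
E = |Q_enc|/(4πε₀r²) = (2.937×10^-5)/(4π·8.85×10^-12·(0.295)²) = 3.03e6 N/C.

|E| = 3.03e6 V/m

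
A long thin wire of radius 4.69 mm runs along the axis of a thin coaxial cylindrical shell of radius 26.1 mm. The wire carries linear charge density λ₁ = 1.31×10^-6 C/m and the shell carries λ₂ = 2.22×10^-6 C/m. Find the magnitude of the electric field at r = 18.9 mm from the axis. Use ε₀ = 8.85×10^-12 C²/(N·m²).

By cylindrical symmetry E is radial; use a coaxial Gaussian cylinder of radius 18.9 mm and length L (between the conductors, 4.69 mm < r < 26.1 mm).
The shell at 26.1 mm lies outside the Gaussian surface, so λ_enc = λ₁ = 1.31e-6 C/m.
By Gauss's law (flux through the curved wall only), E·2πrL = λ_enc L/ε₀.
E = |λ_enc|/(2πε₀r) = (1.31×10^-6)/(2π·8.85×10^-12·0.0189) = 1.25×10^6 N/C.

|E| = 1.25e6 N/C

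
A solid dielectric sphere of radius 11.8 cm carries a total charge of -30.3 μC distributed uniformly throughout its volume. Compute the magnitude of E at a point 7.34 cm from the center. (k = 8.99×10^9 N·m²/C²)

Take a concentric spherical Gaussian surface of radius r = 7.34 cm (r < R).
Only the charge within r is enclosed: Q_enc = Q·(r/R)³ = (-30.3 μC)·(7.34 cm/11.8 cm)³ = -7.293×10^-6 C.
Since E is radial and uniform over the Gaussian sphere, Φ = E·4πr² = Q_enc/ε₀.
E = k|Q_enc|/r² = (8.99×10^9)(7.293e-6)/(0.0734)² = 1.22×10^7 N/C.

E ≈ 1.22×10^7 N/C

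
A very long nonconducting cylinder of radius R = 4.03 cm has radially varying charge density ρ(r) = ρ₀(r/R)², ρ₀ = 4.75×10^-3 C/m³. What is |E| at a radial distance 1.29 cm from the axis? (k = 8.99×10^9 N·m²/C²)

By cylindrical symmetry E is radial; use a coaxial Gaussian cylinder of radius 1.29 cm and length L (r < R).
λ_enc = ∫₀^r ρ(r')·2πr' dr' = (2πρ₀/R²)·r^4/4 = 1.272×10^-7 C/m.
Gauss's law: E·2πrL = λ_enc L/ε₀.
E = 2k|λ_enc|/r = 2(8.99×10^9)(1.272e-7)/(0.0129) = 1.77×10^5 N/C.

|E| ≈ 1.77×10^5 V/m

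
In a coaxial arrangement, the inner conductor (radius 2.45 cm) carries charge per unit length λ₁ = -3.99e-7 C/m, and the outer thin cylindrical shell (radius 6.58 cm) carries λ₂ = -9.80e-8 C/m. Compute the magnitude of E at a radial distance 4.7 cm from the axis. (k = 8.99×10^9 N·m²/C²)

E ≈ 1.53×10^5 N/C

By cylindrical symmetry E is radial; use a coaxial Gaussian cylinder of radius 4.7 cm and length L (between the conductors, 2.45 cm < r < 6.58 cm).
Only the inner wire is enclosed; the outer shell contributes nothing inside itself. λ_enc = λ₁ = -3.99×10^-7 C/m.
Applying ∮E·dA = Q_enc/ε₀ with the end caps contributing no flux:
E = 2k|λ_enc|/r = 2(8.99×10^9)(3.99e-7)/(0.047) = 1.53×10^5 N/C.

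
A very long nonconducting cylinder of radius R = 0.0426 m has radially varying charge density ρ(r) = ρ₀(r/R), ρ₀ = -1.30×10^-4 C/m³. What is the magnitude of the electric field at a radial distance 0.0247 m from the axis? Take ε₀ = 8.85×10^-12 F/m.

Choose a coaxial cylinder of radius r = 0.0247 m (arbitrary length L) as the Gaussian surface (r < R).
Integrating ρ over the cross-section to radius r: λ_enc = (2πρ₀/R) ∫₀^r r'^2 dr' = 2πρ₀ r^3/(3·R) = -9.631e-8 C/m.
Gauss's law: E·2πrL = λ_enc L/ε₀.
E = |λ_enc|/(2πε₀r) = (9.631e-8)/(2π·8.85×10^-12·0.0247) = 7.01e4 N/C.

7.01×10^4 N/C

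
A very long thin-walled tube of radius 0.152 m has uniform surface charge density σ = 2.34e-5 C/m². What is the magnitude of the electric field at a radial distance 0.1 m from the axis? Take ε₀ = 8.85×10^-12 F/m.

|E| = 0 N/C

Take a coaxial cylindrical Gaussian surface of radius r = 0.1 m and length L (r < 0.152 m, inside the shell).
No charge is enclosed, so Gauss's law gives E·2πrL = 0 ⇒ E = 0.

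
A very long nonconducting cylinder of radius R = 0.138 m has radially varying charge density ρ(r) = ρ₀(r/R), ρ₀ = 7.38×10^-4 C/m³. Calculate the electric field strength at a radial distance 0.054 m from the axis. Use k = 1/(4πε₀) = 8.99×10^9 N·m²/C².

E ≈ 5.87×10^5 N/C

By cylindrical symmetry E is radial; use a coaxial Gaussian cylinder of radius 0.054 m and length L (r < R).
Integrating ρ over the cross-section to radius r: λ_enc = (2πρ₀/R) ∫₀^r r'^2 dr' = 2πρ₀ r^3/(3·R) = 1.764×10^-6 C/m.
By Gauss's law (flux through the curved wall only), E·2πrL = λ_enc L/ε₀.
E = 2k|λ_enc|/r = 2(8.99×10^9)(1.764e-6)/(0.054) = 5.87e5 N/C.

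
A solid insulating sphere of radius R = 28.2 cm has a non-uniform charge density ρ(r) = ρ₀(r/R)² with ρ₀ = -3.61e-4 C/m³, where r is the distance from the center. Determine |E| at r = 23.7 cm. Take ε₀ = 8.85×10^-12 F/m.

Symmetry ⇒ E = E(r) r̂. Gaussian sphere of radius r = 23.7 cm (r < R).
Integrate the density: Q_enc = 4π ∫₀^r ρ₀(r'/R)^2 r'² dr' = 4πρ₀ r^5/(5·R²) = -8.531e-6 C.
Applying ∮E·dA = Q_enc/ε₀ with Φ = E(4πr²):
E = |Q_enc|/(4πε₀r²) = (8.531e-6)/(4π·8.85×10^-12·(0.237)²) = 1.37×10^6 N/C.

|E| ≈ 1.37×10^6 N/C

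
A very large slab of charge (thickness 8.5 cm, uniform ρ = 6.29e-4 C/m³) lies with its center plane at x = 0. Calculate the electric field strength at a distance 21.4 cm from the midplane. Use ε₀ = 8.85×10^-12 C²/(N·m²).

|E| ≈ 3.02×10^6 V/m

The point |x| = 21.4 cm lies outside the slab (half-thickness 0.0425 m). A symmetric pillbox spanning the full slab encloses Q_enc = ρ·d·A.
Flux = 2EA ⇒ E = |ρ|d/(2ε₀), independent of distance outside.
E = (6.29e-4)(0.085)/(2·8.85×10^-12) = 3.02e6 N/C.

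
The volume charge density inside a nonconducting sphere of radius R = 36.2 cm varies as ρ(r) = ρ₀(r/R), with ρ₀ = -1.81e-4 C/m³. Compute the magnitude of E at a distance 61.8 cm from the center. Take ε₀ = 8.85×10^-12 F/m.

Use a concentric Gaussian sphere at r = 61.8 cm (r > R, all charge enclosed).
Q_enc = 4π ∫₀^R ρ₀(r'/R)^1 r'² dr' = 4πρ₀R³/4 = -2.697×10^-5 C.
Applying ∮E·dA = Q_enc/ε₀ with Φ = E(4πr²):
E = |Q_enc|/(4πε₀r²) = (2.697×10^-5)/(4π·8.85×10^-12·(0.618)²) = 6.35e5 N/C.

E ≈ 6.35e5 N/C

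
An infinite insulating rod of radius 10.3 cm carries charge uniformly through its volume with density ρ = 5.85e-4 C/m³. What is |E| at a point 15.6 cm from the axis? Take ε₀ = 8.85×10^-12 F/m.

|E| = 2.25e6 N/C

Choose a coaxial cylinder of radius r = 15.6 cm (arbitrary length L) as the Gaussian surface (r > 10.3 cm, full cross-section enclosed).
λ_enc = ρ·πR² = (5.85×10^-4)π(0.103)² = 1.95×10^-5 C/m.
Gauss's law: E·2πrL = λ_enc L/ε₀.
E = |λ_enc|/(2πε₀r) = (1.95×10^-5)/(2π·8.85×10^-12·0.156) = 2.25×10^6 N/C.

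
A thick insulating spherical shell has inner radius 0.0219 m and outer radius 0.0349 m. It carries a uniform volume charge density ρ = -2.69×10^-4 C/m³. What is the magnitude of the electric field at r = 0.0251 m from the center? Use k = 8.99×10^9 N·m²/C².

Symmetry ⇒ E = E(r) r̂. Gaussian sphere of radius r = 0.0251 m (within the shell material, 0.0219 m < r < 0.0349 m).
Only the shell between 0.0219 m and r is enclosed: Q_enc = ρ·(4π/3)(r³ − a³) = (-2.69×10^-4)·(4π/3)·((0.0251)³ − (0.0219)³) = -5.983×10^-9 C.
Applying ∮E·dA = Q_enc/ε₀ with Φ = E(4πr²):
E = k|Q_enc|/r² = (8.99×10^9)(5.983e-9)/(0.0251)² = 8.54e4 N/C.

E = 8.54e4 N/C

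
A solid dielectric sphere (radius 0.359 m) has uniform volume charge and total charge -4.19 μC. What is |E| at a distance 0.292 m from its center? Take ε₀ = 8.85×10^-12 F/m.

E ≈ 2.38×10^5 N/C

Symmetry ⇒ E = E(r) r̂. Gaussian sphere of radius r = 0.292 m (r < R).
For a uniform sphere the enclosed fraction is (r/R)³, so Q_enc = (-4.19 μC)(0.292/0.359)³ = -2.255e-6 C.
By Gauss's law, ∮E·dA = E·4πr² = Q_enc/ε₀.
E = |Q_enc|/(4πε₀r²) = (2.255×10^-6)/(4π·8.85×10^-12·(0.292)²) = 2.38×10^5 N/C.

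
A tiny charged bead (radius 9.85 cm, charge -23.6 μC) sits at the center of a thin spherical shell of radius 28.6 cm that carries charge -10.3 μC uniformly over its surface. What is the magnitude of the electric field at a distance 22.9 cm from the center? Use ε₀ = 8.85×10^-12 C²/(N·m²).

E = 4.05×10^6 N/C

Symmetry ⇒ E = E(r) r̂. Gaussian sphere of radius r = 22.9 cm (between the bodies, 9.85 cm < r < 28.6 cm).
Only the inner charge is enclosed; the outer shell contributes nothing inside itself. Q_enc = -23.6 μC = -2.36×10^-5 C.
Applying ∮E·dA = Q_enc/ε₀ with Φ = E(4πr²):
E = |Q_enc|/(4πε₀r²) = (2.36×10^-5)/(4π·8.85×10^-12·(0.229)²) = 4.05×10^6 N/C.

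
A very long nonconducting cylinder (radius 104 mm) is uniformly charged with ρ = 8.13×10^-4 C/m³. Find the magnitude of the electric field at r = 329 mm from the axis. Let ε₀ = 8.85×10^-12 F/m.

E = 1.51×10^6 N/C

Choose a coaxial cylinder of radius r = 329 mm (arbitrary length L) as the Gaussian surface (r > 104 mm, full cross-section enclosed).
λ_enc = ρ·πR² = (8.13e-4)π(0.104)² = 2.763e-5 C/m.
Since E is radial and uniform over the curved surface, Φ = E·2πrL = Q_enc/ε₀ = λ_enc L/ε₀.
E = |λ_enc|/(2πε₀r) = (2.763×10^-5)/(2π·8.85×10^-12·0.329) = 1.51e6 N/C.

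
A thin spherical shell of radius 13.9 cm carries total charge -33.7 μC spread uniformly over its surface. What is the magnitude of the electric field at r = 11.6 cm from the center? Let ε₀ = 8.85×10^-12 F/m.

E = 0 (no enclosed charge)

Take a concentric spherical Gaussian surface of radius r = 11.6 cm (inside the shell, r < 13.9 cm).
All the charge is outside the Gaussian surface: Q_enc = 0, hence E = 0 everywhere inside the shell.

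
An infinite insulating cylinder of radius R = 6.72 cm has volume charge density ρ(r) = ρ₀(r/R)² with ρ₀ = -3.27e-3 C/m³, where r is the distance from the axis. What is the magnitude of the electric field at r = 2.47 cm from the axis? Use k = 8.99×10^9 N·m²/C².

3.08×10^5 V/m

Take a coaxial cylindrical Gaussian surface of radius r = 2.47 cm and length L (r < R).
λ_enc = ∫₀^r ρ(r')·2πr' dr' = (2πρ₀/R²)·r^4/4 = -4.234×10^-7 C/m.
Since E is radial and uniform over the curved surface, Φ = E·2πrL = Q_enc/ε₀ = λ_enc L/ε₀.
E = 2k|λ_enc|/r = 2(8.99×10^9)(4.234×10^-7)/(0.0247) = 3.08×10^5 N/C.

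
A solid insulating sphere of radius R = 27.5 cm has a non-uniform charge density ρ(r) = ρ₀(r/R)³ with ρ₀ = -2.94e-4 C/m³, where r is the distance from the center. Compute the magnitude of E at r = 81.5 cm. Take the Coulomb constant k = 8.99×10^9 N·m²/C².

Use a concentric Gaussian sphere at r = 81.5 cm (r > R, all charge enclosed).
Q_enc = 4π ∫₀^R ρ₀(r'/R)^3 r'² dr' = 4πρ₀R³/6 = -1.281e-5 C.
Gauss's law: E·4πr² = Q_enc/ε₀.
E = k|Q_enc|/r² = (8.99×10^9)(1.281×10^-5)/(0.815)² = 1.73e5 N/C.

1.73×10^5 V/m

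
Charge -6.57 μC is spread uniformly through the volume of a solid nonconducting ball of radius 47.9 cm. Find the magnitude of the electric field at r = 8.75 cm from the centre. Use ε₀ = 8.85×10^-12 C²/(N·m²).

Use a concentric Gaussian sphere at r = 8.75 cm (r < R).
For a uniform sphere the enclosed fraction is (r/R)³, so Q_enc = (-6.57 μC)(0.0875/0.479)³ = -4.005e-8 C.
By Gauss's law, ∮E·dA = E·4πr² = Q_enc/ε₀.
E = |Q_enc|/(4πε₀r²) = (4.005×10^-8)/(4π·8.85×10^-12·(0.0875)²) = 4.70×10^4 N/C.

4.70e4 V/m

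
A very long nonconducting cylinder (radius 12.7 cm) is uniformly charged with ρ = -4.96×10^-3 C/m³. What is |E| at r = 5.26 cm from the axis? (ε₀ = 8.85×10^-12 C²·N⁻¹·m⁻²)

|E| ≈ 1.47×10^7 N/C

By cylindrical symmetry E is radial; use a coaxial Gaussian cylinder of radius 5.26 cm and length L (r < R).
Charge inside radius r per length L is ρ·πr²·L, so λ_enc = ρπr² = -4.311e-5 C/m.
By Gauss's law (flux through the curved wall only), E·2πrL = λ_enc L/ε₀.
E = |λ_enc|/(2πε₀r) = (4.311e-5)/(2π·8.85×10^-12·0.0526) = 1.47×10^7 N/C.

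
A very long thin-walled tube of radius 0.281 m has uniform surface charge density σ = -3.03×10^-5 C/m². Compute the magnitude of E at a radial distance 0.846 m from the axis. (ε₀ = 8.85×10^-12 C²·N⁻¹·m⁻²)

|E| = 1.14e6 V/m

Coaxial Gaussian cylinder, radius r = 0.846 m, length L (r > 0.281 m).
The whole shell is enclosed: λ_enc = σ·2πR = (-3.03×10^-5)·2π·(0.281) = -5.35e-5 C/m.
By Gauss's law (flux through the curved wall only), E·2πrL = λ_enc L/ε₀.
E = |λ_enc|/(2πε₀r) = (5.35e-5)/(2π·8.85×10^-12·0.846) = 1.14×10^6 N/C.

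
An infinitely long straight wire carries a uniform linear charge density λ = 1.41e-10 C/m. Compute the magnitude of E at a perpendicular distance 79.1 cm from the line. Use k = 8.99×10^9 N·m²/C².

|E| = 3.21 V/m

By cylindrical symmetry E is radial; use a coaxial Gaussian cylinder of radius 79.1 cm and length L.
Q_enc = λL, so λ_enc = 1.41×10^-10 C/m.
Applying ∮E·dA = Q_enc/ε₀ with the end caps contributing no flux:
E = 2k|λ_enc|/r = 2(8.99×10^9)(1.41×10^-10)/(0.791) = 3.21 N/C.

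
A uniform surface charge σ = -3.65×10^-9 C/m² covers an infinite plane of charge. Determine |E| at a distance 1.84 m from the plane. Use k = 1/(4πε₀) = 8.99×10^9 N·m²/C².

206 N/C

By planar symmetry E is perpendicular to the sheet and uniform; use a Gaussian pillbox with flat faces of area A on each side of the sheet.
Only the two end caps contribute flux: Φ = 2EA. With Q_enc = σA, Gauss's law gives E = |σ|/(2ε₀).
E = 2πk|σ| = 2π(8.99×10^9)(3.65e-9) = 206 N/C.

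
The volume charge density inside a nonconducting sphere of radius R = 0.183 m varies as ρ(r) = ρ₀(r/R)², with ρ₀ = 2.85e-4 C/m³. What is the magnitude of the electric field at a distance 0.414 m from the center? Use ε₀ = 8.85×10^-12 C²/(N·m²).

2.30×10^5 N/C

Use a concentric Gaussian sphere at r = 0.414 m (r > R, all charge enclosed).
Q_enc = 4π ∫₀^R ρ₀(r'/R)^2 r'² dr' = 4πρ₀R³/5 = 4.39e-6 C.
Applying ∮E·dA = Q_enc/ε₀ with Φ = E(4πr²):
E = |Q_enc|/(4πε₀r²) = (4.39e-6)/(4π·8.85×10^-12·(0.414)²) = 2.30×10^5 N/C.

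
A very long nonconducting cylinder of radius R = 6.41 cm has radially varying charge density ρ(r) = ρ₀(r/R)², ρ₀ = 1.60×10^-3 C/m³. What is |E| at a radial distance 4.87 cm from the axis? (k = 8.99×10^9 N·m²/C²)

By cylindrical symmetry E is radial; use a coaxial Gaussian cylinder of radius 4.87 cm and length L (r < R).
λ_enc = ∫₀^r ρ(r')·2πr' dr' = (2πρ₀/R²)·r^4/4 = 3.441×10^-6 C/m.
Applying ∮E·dA = Q_enc/ε₀ with the end caps contributing no flux:
E = 2k|λ_enc|/r = 2(8.99×10^9)(3.441×10^-6)/(0.0487) = 1.27×10^6 N/C.

|E| ≈ 1.27×10^6 N/C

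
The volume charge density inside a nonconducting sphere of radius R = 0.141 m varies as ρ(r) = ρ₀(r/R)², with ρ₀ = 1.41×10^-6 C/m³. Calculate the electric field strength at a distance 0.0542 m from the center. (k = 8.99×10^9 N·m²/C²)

|E| ≈ 255 N/C

Use a concentric Gaussian sphere at r = 0.0542 m (r < R).
Q_enc = ∫₀^r ρ(r')·4πr'² dr' = (4πρ₀/R²) ∫₀^r r'^4 dr' = 4πρ₀ r^5/(5·R²) = 8.337e-11 C.
Since E is radial and uniform over the Gaussian sphere, Φ = E·4πr² = Q_enc/ε₀.
E = k|Q_enc|/r² = (8.99×10^9)(8.337×10^-11)/(0.0542)² = 255 N/C.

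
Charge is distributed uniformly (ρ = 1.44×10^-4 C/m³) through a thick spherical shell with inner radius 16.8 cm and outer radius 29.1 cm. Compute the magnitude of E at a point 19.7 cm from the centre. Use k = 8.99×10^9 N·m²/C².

E ≈ 4.06×10^5 V/m

By spherical symmetry E is radial; choose a Gaussian sphere of radius r = 19.7 cm (within the shell material, 16.8 cm < r < 29.1 cm).
Only the shell between 16.8 cm and r is enclosed: Q_enc = ρ·(4π/3)(r³ − a³) = (1.44e-4)·(4π/3)·((0.197)³ − (0.168)³) = 1.751×10^-6 C.
By Gauss's law, ∮E·dA = E·4πr² = Q_enc/ε₀.
E = k|Q_enc|/r² = (8.99×10^9)(1.751e-6)/(0.197)² = 4.06e5 N/C.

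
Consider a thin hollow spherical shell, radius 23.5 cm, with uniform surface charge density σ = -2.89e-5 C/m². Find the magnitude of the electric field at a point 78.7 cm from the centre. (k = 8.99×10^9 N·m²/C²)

2.91e5 N/C

Use a concentric Gaussian sphere at r = 78.7 cm (r > 23.5 cm).
The entire shell is enclosed: Q_enc = σ·4πR² = (-2.89e-5)·4π·(0.235)² = -2.006×10^-5 C.
Applying ∮E·dA = Q_enc/ε₀ with Φ = E(4πr²):
E = k|Q_enc|/r² = (8.99×10^9)(2.006×10^-5)/(0.787)² = 2.91e5 N/C.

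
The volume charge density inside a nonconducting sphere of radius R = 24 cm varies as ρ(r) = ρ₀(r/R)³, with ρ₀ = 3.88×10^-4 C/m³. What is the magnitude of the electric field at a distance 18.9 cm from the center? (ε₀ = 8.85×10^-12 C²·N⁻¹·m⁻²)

Symmetry ⇒ E = E(r) r̂. Gaussian sphere of radius r = 18.9 cm (r < R).
Integrate the density: Q_enc = 4π ∫₀^r ρ₀(r'/R)^3 r'² dr' = 4πρ₀ r^6/(6·R³) = 2.679×10^-6 C.
Applying ∮E·dA = Q_enc/ε₀ with Φ = E(4πr²):
E = |Q_enc|/(4πε₀r²) = (2.679×10^-6)/(4π·8.85×10^-12·(0.189)²) = 6.74×10^5 N/C.

E = 6.74×10^5 V/m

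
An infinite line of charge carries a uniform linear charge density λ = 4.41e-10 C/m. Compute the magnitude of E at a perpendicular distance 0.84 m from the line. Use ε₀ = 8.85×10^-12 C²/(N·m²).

Choose a coaxial cylinder of radius r = 0.84 m (arbitrary length L) as the Gaussian surface.
Q_enc = λL, so λ_enc = 4.41×10^-10 C/m.
Since E is radial and uniform over the curved surface, Φ = E·2πrL = Q_enc/ε₀ = λ_enc L/ε₀.
E = |λ_enc|/(2πε₀r) = (4.41e-10)/(2π·8.85×10^-12·0.84) = 9.44 N/C.

E ≈ 9.44 N/C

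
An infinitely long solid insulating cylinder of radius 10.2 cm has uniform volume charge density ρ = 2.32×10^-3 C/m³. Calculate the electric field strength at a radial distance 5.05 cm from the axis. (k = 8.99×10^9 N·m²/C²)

Coaxial Gaussian cylinder, radius r = 5.05 cm, length L (r < R).
Charge inside radius r per length L is ρ·πr²·L, so λ_enc = ρπr² = 1.859×10^-5 C/m.
Since E is radial and uniform over the curved surface, Φ = E·2πrL = Q_enc/ε₀ = λ_enc L/ε₀.
E = 2k|λ_enc|/r = 2(8.99×10^9)(1.859×10^-5)/(0.0505) = 6.62e6 N/C.

|E| ≈ 6.62×10^6 N/C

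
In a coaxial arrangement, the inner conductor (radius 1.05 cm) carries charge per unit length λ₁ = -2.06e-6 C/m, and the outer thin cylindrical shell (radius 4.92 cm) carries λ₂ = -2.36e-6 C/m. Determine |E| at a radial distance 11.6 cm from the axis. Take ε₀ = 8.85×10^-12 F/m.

Choose a coaxial cylinder of radius r = 11.6 cm (arbitrary length L) as the Gaussian surface (r > 4.92 cm, enclosing both).
λ_enc = λ₁ + λ₂ = (-2.06×10^-6) + (-2.36e-6) = -4.42e-6 C/m.
By Gauss's law (flux through the curved wall only), E·2πrL = λ_enc L/ε₀.
E = |λ_enc|/(2πε₀r) = (4.42e-6)/(2π·8.85×10^-12·0.116) = 6.85e5 N/C.

E = 6.85e5 N/C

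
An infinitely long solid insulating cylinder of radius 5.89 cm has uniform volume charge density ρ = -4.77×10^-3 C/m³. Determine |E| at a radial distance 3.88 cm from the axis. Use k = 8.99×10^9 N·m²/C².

E = 1.05×10^7 V/m

Coaxial Gaussian cylinder, radius r = 3.88 cm, length L (r < R).
Enclosed charge per unit length: λ_enc = ρ·πr² = (-4.77×10^-3)π(0.0388)² = -2.256e-5 C/m.
By Gauss's law (flux through the curved wall only), E·2πrL = λ_enc L/ε₀.
E = 2k|λ_enc|/r = 2(8.99×10^9)(2.256×10^-5)/(0.0388) = 1.05×10^7 N/C.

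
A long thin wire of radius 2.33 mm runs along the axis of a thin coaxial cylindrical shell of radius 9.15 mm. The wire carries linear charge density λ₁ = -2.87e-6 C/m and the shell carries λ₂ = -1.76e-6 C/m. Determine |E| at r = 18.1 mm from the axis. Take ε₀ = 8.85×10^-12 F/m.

|E| = 4.60×10^6 N/C

Coaxial Gaussian cylinder, radius r = 18.1 mm, length L (r > 9.15 mm, enclosing both).
λ_enc = λ₁ + λ₂ = (-2.87e-6) + (-1.76e-6) = -4.63×10^-6 C/m.
By Gauss's law (flux through the curved wall only), E·2πrL = λ_enc L/ε₀.
E = |λ_enc|/(2πε₀r) = (4.63×10^-6)/(2π·8.85×10^-12·0.0181) = 4.60×10^6 N/C.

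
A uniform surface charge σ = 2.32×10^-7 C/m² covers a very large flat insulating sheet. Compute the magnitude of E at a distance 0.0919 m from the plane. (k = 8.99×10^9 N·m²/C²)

Choose a cylindrical pillbox piercing the sheet, end faces (area A) parallel to it.
Only the two end caps contribute flux: Φ = 2EA. With Q_enc = σA, Gauss's law gives E = |σ|/(2ε₀).
E = 2πk|σ| = 2π(8.99×10^9)(2.32e-7) = 1.31e4 N/C.

E = 1.31e4 N/C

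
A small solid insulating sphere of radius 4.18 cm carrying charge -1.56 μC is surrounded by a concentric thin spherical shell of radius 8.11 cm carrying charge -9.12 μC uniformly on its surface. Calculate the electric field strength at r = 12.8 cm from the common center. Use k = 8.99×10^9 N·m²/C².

Take a concentric spherical Gaussian surface of radius r = 12.8 cm (r > 8.11 cm, enclosing both).
Q_enc = (-1.56 μC) + (-9.12 μC) = -1.068e-5 C.
Applying ∮E·dA = Q_enc/ε₀ with Φ = E(4πr²):
E = k|Q_enc|/r² = (8.99×10^9)(1.068×10^-5)/(0.128)² = 5.86e6 N/C.

E = 5.86×10^6 V/m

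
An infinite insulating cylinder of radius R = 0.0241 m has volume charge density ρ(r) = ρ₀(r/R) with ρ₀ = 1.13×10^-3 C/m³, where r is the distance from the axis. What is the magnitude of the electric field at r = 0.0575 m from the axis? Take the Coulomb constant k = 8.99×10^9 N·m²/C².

|E| ≈ 4.30e5 N/C

By cylindrical symmetry E is radial; use a coaxial Gaussian cylinder of radius 0.0575 m and length L (r > R, full charge per length enclosed).
λ_enc = 2π ∫₀^R ρ₀(r'/R)^1 r' dr' = 2πρ₀R²/3 = 1.375e-6 C/m.
Since E is radial and uniform over the curved surface, Φ = E·2πrL = Q_enc/ε₀ = λ_enc L/ε₀.
E = 2k|λ_enc|/r = 2(8.99×10^9)(1.375×10^-6)/(0.0575) = 4.30e5 N/C.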